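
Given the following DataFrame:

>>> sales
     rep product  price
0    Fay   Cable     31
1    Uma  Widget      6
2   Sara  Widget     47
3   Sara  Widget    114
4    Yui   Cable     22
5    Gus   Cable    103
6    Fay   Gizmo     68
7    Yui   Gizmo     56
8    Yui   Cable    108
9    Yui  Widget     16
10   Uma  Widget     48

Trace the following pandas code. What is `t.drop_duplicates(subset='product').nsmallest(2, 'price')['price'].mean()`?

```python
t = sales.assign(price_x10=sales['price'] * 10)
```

18.5

add column price_x10 = sales['price'] * 10:
     rep product  price  price_x10
0    Fay   Cable     31        310
1    Uma  Widget      6         60
2   Sara  Widget     47        470
3   Sara  Widget    114       1140
4    Yui   Cable     22        220
5    Gus   Cable    103       1030
6    Fay   Gizmo     68        680
7    Yui   Gizmo     56        560
8    Yui   Cable    108       1080
9    Yui  Widget     16        160
10   Uma  Widget     48        480
drop duplicate product (keep=first):
   rep product  price  price_x10
0  Fay   Cable     31        310
1  Uma  Widget      6         60
6  Fay   Gizmo     68        680
take 2 rows with smallest price:
   rep product  price  price_x10
1  Uma  Widget      6         60
0  Fay   Cable     31        310
Then the mean of column 'price': 18.5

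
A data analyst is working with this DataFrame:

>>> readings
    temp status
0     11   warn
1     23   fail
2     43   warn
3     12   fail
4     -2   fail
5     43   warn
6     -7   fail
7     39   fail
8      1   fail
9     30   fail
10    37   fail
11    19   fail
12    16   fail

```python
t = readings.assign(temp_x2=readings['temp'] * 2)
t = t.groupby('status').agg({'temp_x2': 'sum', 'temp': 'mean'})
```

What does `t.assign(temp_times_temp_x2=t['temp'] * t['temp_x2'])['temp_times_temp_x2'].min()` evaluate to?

add column temp_x2 = readings['temp'] * 2:
    temp status  temp_x2
0     11   warn       22
1     23   fail       46
2     43   warn       86
3     12   fail       24
4     -2   fail       -4
5     43   warn       86
6     -7   fail      -14
7     39   fail       78
8      1   fail        2
9     30   fail       60
10    37   fail       74
11    19   fail       38
12    16   fail       32
group by status: sum(temp_x2), mean(temp):
        temp_x2       temp
status                    
fail        336  16.800000
warn        194  32.333333
add column temp_times_temp_x2 = t['temp'] * t['temp_x2']:
        temp_x2       temp  temp_times_temp_x2
status                                        
fail        336  16.800000         5644.800000
warn        194  32.333333         6272.666667
Then the min of column 'temp_times_temp_x2': 5644.8

5644.8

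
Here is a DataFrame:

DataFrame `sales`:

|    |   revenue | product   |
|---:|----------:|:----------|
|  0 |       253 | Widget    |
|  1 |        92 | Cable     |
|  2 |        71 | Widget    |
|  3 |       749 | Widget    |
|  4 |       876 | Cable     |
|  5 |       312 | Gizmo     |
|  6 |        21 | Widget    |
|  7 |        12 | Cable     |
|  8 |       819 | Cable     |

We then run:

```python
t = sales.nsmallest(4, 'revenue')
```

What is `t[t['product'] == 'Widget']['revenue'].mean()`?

take 4 rows with smallest revenue:
   revenue product
7       12   Cable
6       21  Widget
2       71  Widget
1       92   Cable
filter rows where product == 'Widget':
   revenue product
6       21  Widget
2       71  Widget
The mean of column 'revenue' is 46.0.

46.0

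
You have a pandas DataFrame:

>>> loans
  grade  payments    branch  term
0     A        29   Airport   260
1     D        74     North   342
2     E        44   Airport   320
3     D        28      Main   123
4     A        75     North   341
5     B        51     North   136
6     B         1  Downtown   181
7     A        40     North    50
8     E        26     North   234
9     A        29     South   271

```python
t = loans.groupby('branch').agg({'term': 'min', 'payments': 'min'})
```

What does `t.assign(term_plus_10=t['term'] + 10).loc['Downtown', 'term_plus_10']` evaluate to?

191

group by branch: min(term), min(payments):
          term  payments
branch                  
Airport    260        29
Downtown   181         1
Main       123        28
North       50        26
South      271        29
add column term_plus_10 = t['term'] + 10:
          term  payments  term_plus_10
branch                                
Airport    260        29           270
Downtown   181         1           191
Main       123        28           133
North       50        26            60
South      271        29           281
The value at row 'Downtown', column 'term_plus_10' is 191.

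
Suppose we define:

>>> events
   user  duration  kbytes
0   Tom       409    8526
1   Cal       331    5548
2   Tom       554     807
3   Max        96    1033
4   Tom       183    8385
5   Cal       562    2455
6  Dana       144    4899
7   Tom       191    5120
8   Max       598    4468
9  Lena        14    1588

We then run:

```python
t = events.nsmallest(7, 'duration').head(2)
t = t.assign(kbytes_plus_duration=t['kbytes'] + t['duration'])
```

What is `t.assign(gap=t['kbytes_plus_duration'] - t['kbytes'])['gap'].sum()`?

take 7 rows with smallest duration:
   user  duration  kbytes
9  Lena        14    1588
3   Max        96    1033
6  Dana       144    4899
4   Tom       183    8385
7   Tom       191    5120
1   Cal       331    5548
0   Tom       409    8526
take first 2 rows:
   user  duration  kbytes
9  Lena        14    1588
3   Max        96    1033
add column kbytes_plus_duration = t['kbytes'] + t['duration']:
   user  duration  kbytes  kbytes_plus_duration
9  Lena        14    1588                  1602
3   Max        96    1033                  1129
add column gap = t['kbytes_plus_duration'] - t['kbytes']:
   user  duration  kbytes  kbytes_plus_duration  gap
9  Lena        14    1588                  1602   14
3   Max        96    1033                  1129   96

110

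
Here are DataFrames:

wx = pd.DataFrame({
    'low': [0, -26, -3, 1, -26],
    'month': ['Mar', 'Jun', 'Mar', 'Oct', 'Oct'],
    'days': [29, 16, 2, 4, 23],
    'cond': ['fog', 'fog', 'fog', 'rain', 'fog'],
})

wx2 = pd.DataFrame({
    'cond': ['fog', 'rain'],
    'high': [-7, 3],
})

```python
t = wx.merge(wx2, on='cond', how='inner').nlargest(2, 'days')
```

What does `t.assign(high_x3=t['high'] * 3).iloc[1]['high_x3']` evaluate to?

-21

merge on 'cond' (how='inner') → 5 rows:
   low month  days  cond  high
0    0   Mar    29   fog    -7
1  -26   Jun    16   fog    -7
2   -3   Mar     2   fog    -7
3    1   Oct     4  rain     3
4  -26   Oct    23   fog    -7
take 2 rows with largest days:
   low month  days cond  high
0    0   Mar    29  fog    -7
4  -26   Oct    23  fog    -7
add column high_x3 = t['high'] * 3:
   low month  days cond  high  high_x3
0    0   Mar    29  fog    -7      -21
4  -26   Oct    23  fog    -7      -21
value at position 1, column 'high_x3' → -21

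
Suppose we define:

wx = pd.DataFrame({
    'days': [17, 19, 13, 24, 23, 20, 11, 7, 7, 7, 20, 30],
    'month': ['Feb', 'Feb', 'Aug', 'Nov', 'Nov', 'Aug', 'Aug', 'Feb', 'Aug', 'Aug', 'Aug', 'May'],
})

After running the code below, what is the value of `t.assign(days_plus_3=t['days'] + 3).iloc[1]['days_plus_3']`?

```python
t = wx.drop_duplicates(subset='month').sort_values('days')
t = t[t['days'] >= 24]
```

drop duplicate month (keep=first):
    days month
0     17   Feb
2     13   Aug
3     24   Nov
11    30   May
sort by days:
    days month
2     13   Aug
0     17   Feb
3     24   Nov
11    30   May
filter rows where days >= 24:
    days month
3     24   Nov
11    30   May
add column days_plus_3 = t['days'] + 3:
    days month  days_plus_3
3     24   Nov           27
11    30   May           33
Hence 33.

33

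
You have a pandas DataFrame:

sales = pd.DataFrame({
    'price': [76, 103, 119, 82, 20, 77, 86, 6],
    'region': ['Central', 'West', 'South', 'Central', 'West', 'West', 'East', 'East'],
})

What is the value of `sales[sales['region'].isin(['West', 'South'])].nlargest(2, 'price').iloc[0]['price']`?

filter rows where region in ['West', 'South']:
   price region
1    103   West
2    119  South
4     20   West
5     77   West
take 2 rows with largest price:
   price region
2    119  South
1    103   West
So iloc[0]['price'] = 119.

119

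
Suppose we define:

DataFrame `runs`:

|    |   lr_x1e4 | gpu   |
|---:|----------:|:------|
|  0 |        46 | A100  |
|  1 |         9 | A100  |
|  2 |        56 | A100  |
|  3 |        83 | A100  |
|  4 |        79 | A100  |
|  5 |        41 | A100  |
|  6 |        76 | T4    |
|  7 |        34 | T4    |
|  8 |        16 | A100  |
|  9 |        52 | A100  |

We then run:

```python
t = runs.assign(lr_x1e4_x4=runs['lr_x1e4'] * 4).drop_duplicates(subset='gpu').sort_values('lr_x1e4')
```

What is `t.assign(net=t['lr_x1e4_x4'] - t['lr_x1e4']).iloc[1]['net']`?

228

add column lr_x1e4_x4 = runs['lr_x1e4'] * 4:
   lr_x1e4   gpu  lr_x1e4_x4
0       46  A100         184
1        9  A100          36
2       56  A100         224
3       83  A100         332
4       79  A100         316
5       41  A100         164
6       76    T4         304
7       34    T4         136
8       16  A100          64
9       52  A100         208
drop duplicate gpu (keep=first):
   lr_x1e4   gpu  lr_x1e4_x4
0       46  A100         184
6       76    T4         304
sort by lr_x1e4:
   lr_x1e4   gpu  lr_x1e4_x4
0       46  A100         184
6       76    T4         304
add column net = t['lr_x1e4_x4'] - t['lr_x1e4']:
   lr_x1e4   gpu  lr_x1e4_x4  net
0       46  A100         184  138
6       76    T4         304  228
Then the value at position 1, column 'net': 228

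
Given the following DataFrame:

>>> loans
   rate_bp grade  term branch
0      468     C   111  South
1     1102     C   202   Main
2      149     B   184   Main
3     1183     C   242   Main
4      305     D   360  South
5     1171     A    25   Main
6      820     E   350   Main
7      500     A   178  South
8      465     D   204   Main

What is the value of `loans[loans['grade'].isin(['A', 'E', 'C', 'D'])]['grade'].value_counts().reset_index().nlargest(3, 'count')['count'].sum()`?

filter rows where grade in ['A', 'E', 'C', 'D']:
   rate_bp grade  term branch
0      468     C   111  South
1     1102     C   202   Main
3     1183     C   242   Main
4      305     D   360  South
5     1171     A    25   Main
6      820     E   350   Main
7      500     A   178  South
8      465     D   204   Main
value_counts of grade:
grade
C    3
D    2
A    2
E    1
Name: count, dtype: int64
reset_index():
  grade  count
0     C      3
1     D      2
2     A      2
3     E      1
take 3 rows with largest count:
  grade  count
0     C      3
1     D      2
2     A      2

7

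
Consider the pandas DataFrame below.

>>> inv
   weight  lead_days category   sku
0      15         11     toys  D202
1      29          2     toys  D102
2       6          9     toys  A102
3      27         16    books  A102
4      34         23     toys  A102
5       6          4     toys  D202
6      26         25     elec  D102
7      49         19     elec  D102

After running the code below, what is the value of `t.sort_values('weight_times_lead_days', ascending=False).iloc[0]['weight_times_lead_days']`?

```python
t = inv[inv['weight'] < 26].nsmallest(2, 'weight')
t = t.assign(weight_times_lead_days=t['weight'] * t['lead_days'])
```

54

filter rows where weight < 26:
   weight  lead_days category   sku
0      15         11     toys  D202
2       6          9     toys  A102
5       6          4     toys  D202
take 2 rows with smallest weight:
   weight  lead_days category   sku
2       6          9     toys  A102
5       6          4     toys  D202
add column weight_times_lead_days = t['weight'] * t['lead_days']:
   weight  lead_days category   sku  weight_times_lead_days
2       6          9     toys  A102                      54
5       6          4     toys  D202                      24
sort by weight_times_lead_days descending:
   weight  lead_days category   sku  weight_times_lead_days
2       6          9     toys  A102                      54
5       6          4     toys  D202                      24
The value at position 0, column 'weight_times_lead_days' is 54.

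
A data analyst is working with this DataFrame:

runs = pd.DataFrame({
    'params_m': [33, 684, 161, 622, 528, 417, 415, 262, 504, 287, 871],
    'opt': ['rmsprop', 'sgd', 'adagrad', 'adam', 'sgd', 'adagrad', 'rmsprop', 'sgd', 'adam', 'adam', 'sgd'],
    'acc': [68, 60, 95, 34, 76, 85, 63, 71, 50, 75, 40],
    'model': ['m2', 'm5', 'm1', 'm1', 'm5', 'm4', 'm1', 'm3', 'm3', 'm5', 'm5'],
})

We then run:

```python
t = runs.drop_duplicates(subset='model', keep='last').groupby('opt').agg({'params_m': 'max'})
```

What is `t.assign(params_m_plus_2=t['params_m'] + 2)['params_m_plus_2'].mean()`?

553.75

drop duplicate model (keep=last):
    params_m      opt  acc model
0         33  rmsprop   68    m2
5        417  adagrad   85    m4
6        415  rmsprop   63    m1
8        504     adam   50    m3
10       871      sgd   40    m5
group by opt, max of params_m:
         params_m
opt              
adagrad       417
adam          504
rmsprop       415
sgd           871
add column params_m_plus_2 = t['params_m'] + 2:
         params_m  params_m_plus_2
opt                               
adagrad       417              419
adam          504              506
rmsprop       415              417
sgd           871              873
So mean() = 553.75.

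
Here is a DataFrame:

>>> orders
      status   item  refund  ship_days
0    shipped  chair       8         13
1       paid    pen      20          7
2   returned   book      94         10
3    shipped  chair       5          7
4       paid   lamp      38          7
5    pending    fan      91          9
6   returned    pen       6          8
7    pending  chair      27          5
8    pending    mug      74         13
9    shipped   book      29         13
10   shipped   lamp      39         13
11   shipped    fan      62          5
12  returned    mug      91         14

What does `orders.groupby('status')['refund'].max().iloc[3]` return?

group by status, max of refund:
status
paid        38
pending     91
returned    94
shipped     62
Name: refund, dtype: int64

62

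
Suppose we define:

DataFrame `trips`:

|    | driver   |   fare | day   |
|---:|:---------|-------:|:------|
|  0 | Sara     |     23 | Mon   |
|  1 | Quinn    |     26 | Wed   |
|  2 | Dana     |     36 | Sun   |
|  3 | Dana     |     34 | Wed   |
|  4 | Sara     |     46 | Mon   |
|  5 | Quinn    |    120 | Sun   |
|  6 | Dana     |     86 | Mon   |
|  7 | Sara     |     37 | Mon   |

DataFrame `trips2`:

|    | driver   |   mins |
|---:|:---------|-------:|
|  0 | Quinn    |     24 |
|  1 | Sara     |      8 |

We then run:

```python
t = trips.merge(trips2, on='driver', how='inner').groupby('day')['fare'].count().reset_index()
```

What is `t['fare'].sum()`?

merge on 'driver' (how='inner') → 5 rows:
  driver  fare  day  mins
0   Sara    23  Mon     8
1  Quinn    26  Wed    24
2   Sara    46  Mon     8
3  Quinn   120  Sun    24
4   Sara    37  Mon     8
group by day, count of fare:
day
Mon    3
Sun    1
Wed    1
Name: fare, dtype: int64
reset_index():
   day  fare
0  Mon     3
1  Sun     1
2  Wed     1
Reading off the sum of column 'fare', we get 5.

5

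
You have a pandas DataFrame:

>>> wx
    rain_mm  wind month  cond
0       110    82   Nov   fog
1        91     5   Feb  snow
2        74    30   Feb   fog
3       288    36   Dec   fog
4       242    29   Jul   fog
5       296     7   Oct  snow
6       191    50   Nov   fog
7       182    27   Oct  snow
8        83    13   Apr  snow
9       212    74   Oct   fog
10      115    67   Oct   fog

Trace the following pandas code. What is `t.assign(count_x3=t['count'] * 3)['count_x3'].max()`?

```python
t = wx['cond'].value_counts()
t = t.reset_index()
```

21

value_counts of cond:
cond
fog     7
snow    4
Name: count, dtype: int64
reset_index():
   cond  count
0   fog      7
1  snow      4
add column count_x3 = t['count'] * 3:
   cond  count  count_x3
0   fog      7        21
1  snow      4        12
Finally, max of column 'count_x3' = 21.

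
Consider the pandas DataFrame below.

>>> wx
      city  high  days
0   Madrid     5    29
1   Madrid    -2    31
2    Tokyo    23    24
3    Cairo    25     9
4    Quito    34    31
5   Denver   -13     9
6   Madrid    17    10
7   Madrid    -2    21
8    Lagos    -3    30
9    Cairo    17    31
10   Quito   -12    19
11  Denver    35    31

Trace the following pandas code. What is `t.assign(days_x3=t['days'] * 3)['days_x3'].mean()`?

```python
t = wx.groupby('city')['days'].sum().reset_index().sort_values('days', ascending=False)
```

group by city, sum of days:
city
Cairo     40
Denver    40
Lagos     30
Madrid    91
Quito     50
Tokyo     24
Name: days, dtype: int64
reset_index():
     city  days
0   Cairo    40
1  Denver    40
2   Lagos    30
3  Madrid    91
4   Quito    50
5   Tokyo    24
sort by days descending:
     city  days
3  Madrid    91
4   Quito    50
0   Cairo    40
1  Denver    40
2   Lagos    30
5   Tokyo    24
add column days_x3 = t['days'] * 3:
     city  days  days_x3
3  Madrid    91      273
4   Quito    50      150
0   Cairo    40      120
1  Denver    40      120
2   Lagos    30       90
5   Tokyo    24       72
Taking the mean of column 'days_x3' gives 137.5.

137.5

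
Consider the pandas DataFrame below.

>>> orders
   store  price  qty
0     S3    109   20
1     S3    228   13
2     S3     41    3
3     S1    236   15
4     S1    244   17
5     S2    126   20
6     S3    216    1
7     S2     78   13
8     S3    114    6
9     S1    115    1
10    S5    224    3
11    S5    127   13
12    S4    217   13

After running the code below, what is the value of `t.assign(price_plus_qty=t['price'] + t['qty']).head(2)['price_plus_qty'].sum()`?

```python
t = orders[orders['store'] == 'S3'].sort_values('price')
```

filter rows where store == 'S3':
  store  price  qty
0    S3    109   20
1    S3    228   13
2    S3     41    3
6    S3    216    1
8    S3    114    6
sort by price:
  store  price  qty
2    S3     41    3
0    S3    109   20
8    S3    114    6
6    S3    216    1
1    S3    228   13
add column price_plus_qty = t['price'] + t['qty']:
  store  price  qty  price_plus_qty
2    S3     41    3              44
0    S3    109   20             129
8    S3    114    6             120
6    S3    216    1             217
1    S3    228   13             241
take first 2 rows:
  store  price  qty  price_plus_qty
2    S3     41    3              44
0    S3    109   20             129
So sum() = 173.

173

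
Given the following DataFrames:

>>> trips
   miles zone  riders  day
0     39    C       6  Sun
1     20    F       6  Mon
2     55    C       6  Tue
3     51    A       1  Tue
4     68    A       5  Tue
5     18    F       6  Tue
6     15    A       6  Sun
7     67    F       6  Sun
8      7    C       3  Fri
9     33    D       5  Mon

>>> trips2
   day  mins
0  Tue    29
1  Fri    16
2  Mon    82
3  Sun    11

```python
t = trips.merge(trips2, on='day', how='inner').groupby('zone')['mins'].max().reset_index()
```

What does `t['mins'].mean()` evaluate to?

55.5

merge on 'day' (how='inner') → 10 rows:
   miles zone  riders  day  mins
0     39    C       6  Sun    11
1     20    F       6  Mon    82
2     55    C       6  Tue    29
3     51    A       1  Tue    29
4     68    A       5  Tue    29
5     18    F       6  Tue    29
6     15    A       6  Sun    11
7     67    F       6  Sun    11
8      7    C       3  Fri    16
9     33    D       5  Mon    82
group by zone, max of mins:
zone
A    29
C    29
D    82
F    82
Name: mins, dtype: int64
reset_index():
  zone  mins
0    A    29
1    C    29
2    D    82
3    F    82
Finally, mean of column 'mins' = 55.5.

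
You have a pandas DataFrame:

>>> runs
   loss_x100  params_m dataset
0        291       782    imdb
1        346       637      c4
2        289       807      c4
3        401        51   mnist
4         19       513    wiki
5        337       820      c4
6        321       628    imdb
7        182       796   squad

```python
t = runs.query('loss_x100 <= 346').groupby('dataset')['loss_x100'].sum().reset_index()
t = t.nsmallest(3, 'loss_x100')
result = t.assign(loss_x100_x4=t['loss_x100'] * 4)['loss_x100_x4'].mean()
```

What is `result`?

filter rows where loss_x100 <= 346:
   loss_x100  params_m dataset
0        291       782    imdb
1        346       637      c4
2        289       807      c4
4         19       513    wiki
5        337       820      c4
6        321       628    imdb
7        182       796   squad
group by dataset, sum of loss_x100:
dataset
c4       972
imdb     612
squad    182
wiki      19
Name: loss_x100, dtype: int64
reset_index():
  dataset  loss_x100
0      c4        972
1    imdb        612
2   squad        182
3    wiki         19
take 3 rows with smallest loss_x100:
  dataset  loss_x100
3    wiki         19
2   squad        182
1    imdb        612
add column loss_x100_x4 = t['loss_x100'] * 4:
  dataset  loss_x100  loss_x100_x4
3    wiki         19            76
2   squad        182           728
1    imdb        612          2448
Hence 1084.0.

1084.0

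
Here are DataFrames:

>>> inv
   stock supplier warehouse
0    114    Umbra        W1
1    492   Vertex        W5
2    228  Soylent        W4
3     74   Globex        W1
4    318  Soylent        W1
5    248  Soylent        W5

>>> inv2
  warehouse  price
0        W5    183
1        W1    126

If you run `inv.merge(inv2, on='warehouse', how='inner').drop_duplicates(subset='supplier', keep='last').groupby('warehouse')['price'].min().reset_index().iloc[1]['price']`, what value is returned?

183

merge on 'warehouse' (how='inner') → 5 rows:
   stock supplier warehouse  price
0    114    Umbra        W1    126
1    492   Vertex        W5    183
2     74   Globex        W1    126
3    318  Soylent        W1    126
4    248  Soylent        W5    183
drop duplicate supplier (keep=last):
   stock supplier warehouse  price
0    114    Umbra        W1    126
1    492   Vertex        W5    183
2     74   Globex        W1    126
4    248  Soylent        W5    183
group by warehouse, min of price:
warehouse
W1    126
W5    183
Name: price, dtype: int64
reset_index():
  warehouse  price
0        W1    126
1        W5    183
Taking the value at position 1, column 'price' gives 183.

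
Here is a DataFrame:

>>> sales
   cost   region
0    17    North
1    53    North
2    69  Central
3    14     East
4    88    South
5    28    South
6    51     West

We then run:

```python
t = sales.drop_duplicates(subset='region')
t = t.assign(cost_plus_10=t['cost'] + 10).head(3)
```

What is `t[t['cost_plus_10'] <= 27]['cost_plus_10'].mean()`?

25.5

drop duplicate region (keep=first):
   cost   region
0    17    North
2    69  Central
3    14     East
4    88    South
6    51     West
add column cost_plus_10 = t['cost'] + 10:
   cost   region  cost_plus_10
0    17    North            27
2    69  Central            79
3    14     East            24
4    88    South            98
6    51     West            61
take first 3 rows:
   cost   region  cost_plus_10
0    17    North            27
2    69  Central            79
3    14     East            24
filter rows where cost_plus_10 <= 27:
   cost region  cost_plus_10
0    17  North            27
3    14   East            24
Then the mean of column 'cost_plus_10': 25.5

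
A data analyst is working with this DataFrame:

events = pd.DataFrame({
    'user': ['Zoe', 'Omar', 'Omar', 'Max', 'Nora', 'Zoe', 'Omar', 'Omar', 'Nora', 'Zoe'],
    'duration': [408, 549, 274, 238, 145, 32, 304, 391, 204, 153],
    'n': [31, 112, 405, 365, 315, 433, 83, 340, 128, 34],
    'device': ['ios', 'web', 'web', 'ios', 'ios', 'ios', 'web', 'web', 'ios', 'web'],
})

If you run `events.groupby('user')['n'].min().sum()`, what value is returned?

group by user, min of n:
user
Max     365
Nora    128
Omar     83
Zoe      31
Name: n, dtype: int64

607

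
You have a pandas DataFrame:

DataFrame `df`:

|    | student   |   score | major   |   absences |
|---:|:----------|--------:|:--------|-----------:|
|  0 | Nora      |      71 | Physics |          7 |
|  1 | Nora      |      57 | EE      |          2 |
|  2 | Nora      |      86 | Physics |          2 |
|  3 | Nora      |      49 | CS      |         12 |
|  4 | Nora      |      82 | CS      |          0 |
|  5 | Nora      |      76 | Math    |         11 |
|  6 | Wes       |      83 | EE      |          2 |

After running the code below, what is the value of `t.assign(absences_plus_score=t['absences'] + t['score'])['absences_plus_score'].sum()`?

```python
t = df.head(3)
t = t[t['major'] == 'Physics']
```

166

take first 3 rows:
  student  score    major  absences
0    Nora     71  Physics         7
1    Nora     57       EE         2
2    Nora     86  Physics         2
filter rows where major == 'Physics':
  student  score    major  absences
0    Nora     71  Physics         7
2    Nora     86  Physics         2
add column absences_plus_score = t['absences'] + t['score']:
  student  score    major  absences  absences_plus_score
0    Nora     71  Physics         7                   78
2    Nora     86  Physics         2                   88
Then the sum of column 'absences_plus_score': 166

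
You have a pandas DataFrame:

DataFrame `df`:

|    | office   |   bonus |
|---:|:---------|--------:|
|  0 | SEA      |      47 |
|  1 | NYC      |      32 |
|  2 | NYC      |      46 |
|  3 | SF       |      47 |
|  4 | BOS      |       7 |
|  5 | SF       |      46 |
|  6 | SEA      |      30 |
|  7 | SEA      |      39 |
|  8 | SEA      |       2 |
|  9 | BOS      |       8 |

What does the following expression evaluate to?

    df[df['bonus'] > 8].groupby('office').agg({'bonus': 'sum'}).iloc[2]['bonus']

filter rows where bonus > 8:
  office  bonus
0    SEA     47
1    NYC     32
2    NYC     46
3     SF     47
5     SF     46
6    SEA     30
7    SEA     39
group by office, sum of bonus:
        bonus
office       
NYC        78
SEA       116
SF         93
So iloc[2]['bonus'] = 93.

93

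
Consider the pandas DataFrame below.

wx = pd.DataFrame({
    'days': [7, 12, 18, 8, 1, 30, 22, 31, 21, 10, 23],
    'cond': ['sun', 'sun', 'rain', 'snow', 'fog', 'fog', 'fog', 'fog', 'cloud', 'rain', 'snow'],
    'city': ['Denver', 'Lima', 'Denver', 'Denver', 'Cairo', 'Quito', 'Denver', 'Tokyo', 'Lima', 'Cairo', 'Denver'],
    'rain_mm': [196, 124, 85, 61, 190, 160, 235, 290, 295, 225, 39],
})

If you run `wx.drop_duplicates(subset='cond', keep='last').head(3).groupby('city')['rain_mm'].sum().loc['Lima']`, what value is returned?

419

drop duplicate cond (keep=last):
    days   cond    city  rain_mm
1     12    sun    Lima      124
7     31    fog   Tokyo      290
8     21  cloud    Lima      295
9     10   rain   Cairo      225
10    23   snow  Denver       39
take first 3 rows:
   days   cond   city  rain_mm
1    12    sun   Lima      124
7    31    fog  Tokyo      290
8    21  cloud   Lima      295
group by city, sum of rain_mm:
city
Lima     419
Tokyo    290
Name: rain_mm, dtype: int64
So loc['Lima'] = 419.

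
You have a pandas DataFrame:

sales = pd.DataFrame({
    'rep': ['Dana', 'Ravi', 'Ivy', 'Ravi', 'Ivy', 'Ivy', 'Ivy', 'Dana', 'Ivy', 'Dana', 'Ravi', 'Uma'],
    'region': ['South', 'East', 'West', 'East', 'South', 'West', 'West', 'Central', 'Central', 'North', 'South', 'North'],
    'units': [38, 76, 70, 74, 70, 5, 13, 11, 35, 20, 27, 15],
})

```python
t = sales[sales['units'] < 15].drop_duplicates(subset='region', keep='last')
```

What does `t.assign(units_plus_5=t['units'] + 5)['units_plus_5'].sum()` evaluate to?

filter rows where units < 15:
    rep   region  units
5   Ivy     West      5
6   Ivy     West     13
7  Dana  Central     11
drop duplicate region (keep=last):
    rep   region  units
6   Ivy     West     13
7  Dana  Central     11
add column units_plus_5 = t['units'] + 5:
    rep   region  units  units_plus_5
6   Ivy     West     13            18
7  Dana  Central     11            16
Then the sum of column 'units_plus_5': 34

34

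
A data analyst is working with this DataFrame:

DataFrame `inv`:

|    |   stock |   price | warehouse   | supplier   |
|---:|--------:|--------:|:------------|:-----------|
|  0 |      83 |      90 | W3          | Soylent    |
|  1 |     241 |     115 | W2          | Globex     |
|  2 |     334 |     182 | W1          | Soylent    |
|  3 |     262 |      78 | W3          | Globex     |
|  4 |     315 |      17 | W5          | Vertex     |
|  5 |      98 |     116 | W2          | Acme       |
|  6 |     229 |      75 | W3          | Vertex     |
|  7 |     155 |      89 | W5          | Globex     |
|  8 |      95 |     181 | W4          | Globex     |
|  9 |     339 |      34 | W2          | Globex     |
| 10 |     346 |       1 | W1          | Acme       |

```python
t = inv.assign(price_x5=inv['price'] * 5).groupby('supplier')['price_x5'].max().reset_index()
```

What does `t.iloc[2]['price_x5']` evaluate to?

910

add column price_x5 = inv['price'] * 5:
    stock  price warehouse supplier  price_x5
0      83     90        W3  Soylent       450
1     241    115        W2   Globex       575
2     334    182        W1  Soylent       910
3     262     78        W3   Globex       390
4     315     17        W5   Vertex        85
5      98    116        W2     Acme       580
6     229     75        W3   Vertex       375
7     155     89        W5   Globex       445
8      95    181        W4   Globex       905
9     339     34        W2   Globex       170
10    346      1        W1     Acme         5
group by supplier, max of price_x5:
supplier
Acme       580
Globex     905
Soylent    910
Vertex     375
Name: price_x5, dtype: int64
reset_index():
  supplier  price_x5
0     Acme       580
1   Globex       905
2  Soylent       910
3   Vertex       375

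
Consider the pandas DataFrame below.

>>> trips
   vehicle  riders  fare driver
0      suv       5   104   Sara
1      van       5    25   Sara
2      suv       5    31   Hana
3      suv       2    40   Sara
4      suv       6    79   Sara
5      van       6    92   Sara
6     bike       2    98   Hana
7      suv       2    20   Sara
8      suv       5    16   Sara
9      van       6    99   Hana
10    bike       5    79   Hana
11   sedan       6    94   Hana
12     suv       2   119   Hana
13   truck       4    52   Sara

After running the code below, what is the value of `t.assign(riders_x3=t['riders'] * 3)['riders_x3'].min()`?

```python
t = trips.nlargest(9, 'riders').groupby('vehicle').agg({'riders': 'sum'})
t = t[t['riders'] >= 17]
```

take 9 rows with largest riders:
   vehicle  riders  fare driver
4      suv       6    79   Sara
5      van       6    92   Sara
9      van       6    99   Hana
11   sedan       6    94   Hana
0      suv       5   104   Sara
1      van       5    25   Sara
2      suv       5    31   Hana
8      suv       5    16   Sara
10    bike       5    79   Hana
group by vehicle, sum of riders:
         riders
vehicle        
bike          5
sedan         6
suv          21
van          17
filter rows where riders >= 17:
         riders
vehicle        
suv          21
van          17
add column riders_x3 = t['riders'] * 3:
         riders  riders_x3
vehicle                   
suv          21         63
van          17         51
min of column 'riders_x3' → 51

51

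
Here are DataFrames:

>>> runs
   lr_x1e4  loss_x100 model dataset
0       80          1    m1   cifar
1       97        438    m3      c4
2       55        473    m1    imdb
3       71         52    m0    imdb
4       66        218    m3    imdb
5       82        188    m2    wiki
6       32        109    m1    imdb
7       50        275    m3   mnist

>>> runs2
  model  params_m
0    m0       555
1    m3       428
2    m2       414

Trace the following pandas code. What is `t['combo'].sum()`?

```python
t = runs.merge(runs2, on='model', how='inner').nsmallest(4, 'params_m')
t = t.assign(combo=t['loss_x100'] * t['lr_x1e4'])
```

merge on 'model' (how='inner') → 5 rows:
   lr_x1e4  loss_x100 model dataset  params_m
0       97        438    m3      c4       428
1       71         52    m0    imdb       555
2       66        218    m3    imdb       428
3       82        188    m2    wiki       414
4       50        275    m3   mnist       428
take 4 rows with smallest params_m:
   lr_x1e4  loss_x100 model dataset  params_m
3       82        188    m2    wiki       414
0       97        438    m3      c4       428
2       66        218    m3    imdb       428
4       50        275    m3   mnist       428
add column combo = t['loss_x100'] * t['lr_x1e4']:
   lr_x1e4  loss_x100 model dataset  params_m  combo
3       82        188    m2    wiki       414  15416
0       97        438    m3      c4       428  42486
2       66        218    m3    imdb       428  14388
4       50        275    m3   mnist       428  13750
Taking the sum of column 'combo' gives 86040.

86040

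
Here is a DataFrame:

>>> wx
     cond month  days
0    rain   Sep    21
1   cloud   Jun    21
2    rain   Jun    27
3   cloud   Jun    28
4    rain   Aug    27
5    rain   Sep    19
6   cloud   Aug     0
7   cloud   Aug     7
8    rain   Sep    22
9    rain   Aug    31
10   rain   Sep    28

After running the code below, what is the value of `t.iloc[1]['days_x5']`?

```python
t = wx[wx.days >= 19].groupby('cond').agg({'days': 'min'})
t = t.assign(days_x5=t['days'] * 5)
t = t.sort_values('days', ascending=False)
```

95

filter rows where days >= 19:
     cond month  days
0    rain   Sep    21
1   cloud   Jun    21
2    rain   Jun    27
3   cloud   Jun    28
4    rain   Aug    27
5    rain   Sep    19
8    rain   Sep    22
9    rain   Aug    31
10   rain   Sep    28
group by cond, min of days:
       days
cond       
cloud    21
rain     19
add column days_x5 = t['days'] * 5:
       days  days_x5
cond                
cloud    21      105
rain     19       95
sort by days descending:
       days  days_x5
cond                
cloud    21      105
rain     19       95
The value at position 1, column 'days_x5' is 95.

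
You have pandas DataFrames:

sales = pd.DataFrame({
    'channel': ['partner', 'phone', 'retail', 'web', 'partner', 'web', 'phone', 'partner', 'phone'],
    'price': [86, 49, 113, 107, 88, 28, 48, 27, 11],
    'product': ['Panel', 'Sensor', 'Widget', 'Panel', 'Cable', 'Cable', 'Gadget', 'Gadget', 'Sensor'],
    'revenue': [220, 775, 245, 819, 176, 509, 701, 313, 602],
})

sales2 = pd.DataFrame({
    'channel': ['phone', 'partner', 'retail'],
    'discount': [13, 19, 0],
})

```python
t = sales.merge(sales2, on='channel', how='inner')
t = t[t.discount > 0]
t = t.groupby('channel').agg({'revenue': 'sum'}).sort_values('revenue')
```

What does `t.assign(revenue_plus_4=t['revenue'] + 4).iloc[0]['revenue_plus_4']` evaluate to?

713

merge on 'channel' (how='inner') → 7 rows:
   channel  price product  revenue  discount
0  partner     86   Panel      220        19
1    phone     49  Sensor      775        13
2   retail    113  Widget      245         0
3  partner     88   Cable      176        19
4    phone     48  Gadget      701        13
5  partner     27  Gadget      313        19
6    phone     11  Sensor      602        13
filter rows where discount > 0:
   channel  price product  revenue  discount
0  partner     86   Panel      220        19
1    phone     49  Sensor      775        13
3  partner     88   Cable      176        19
4    phone     48  Gadget      701        13
5  partner     27  Gadget      313        19
6    phone     11  Sensor      602        13
group by channel, sum of revenue:
         revenue
channel         
partner      709
phone       2078
sort by revenue:
         revenue
channel         
partner      709
phone       2078
add column revenue_plus_4 = t['revenue'] + 4:
         revenue  revenue_plus_4
channel                         
partner      709             713
phone       2078            2082
So iloc[0]['revenue_plus_4'] = 713.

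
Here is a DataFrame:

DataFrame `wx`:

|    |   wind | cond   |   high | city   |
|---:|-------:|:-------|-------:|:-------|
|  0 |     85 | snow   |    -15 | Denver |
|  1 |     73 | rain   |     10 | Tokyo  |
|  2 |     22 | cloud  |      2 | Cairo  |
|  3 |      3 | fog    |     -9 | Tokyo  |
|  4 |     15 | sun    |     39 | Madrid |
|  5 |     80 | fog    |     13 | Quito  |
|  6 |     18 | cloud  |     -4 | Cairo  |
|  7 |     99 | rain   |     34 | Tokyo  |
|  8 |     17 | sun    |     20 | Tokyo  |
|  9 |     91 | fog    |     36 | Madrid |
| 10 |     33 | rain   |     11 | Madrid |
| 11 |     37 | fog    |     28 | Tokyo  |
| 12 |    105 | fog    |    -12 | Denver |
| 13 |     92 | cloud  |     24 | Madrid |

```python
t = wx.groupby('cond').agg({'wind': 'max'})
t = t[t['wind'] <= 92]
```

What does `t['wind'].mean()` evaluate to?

group by cond, max of wind:
       wind
cond       
cloud    92
fog     105
rain     99
snow     85
sun      17
filter rows where wind <= 92:
       wind
cond       
cloud    92
snow     85
sun      17
Then the mean of column 'wind': 64.6666666667

64.6666666667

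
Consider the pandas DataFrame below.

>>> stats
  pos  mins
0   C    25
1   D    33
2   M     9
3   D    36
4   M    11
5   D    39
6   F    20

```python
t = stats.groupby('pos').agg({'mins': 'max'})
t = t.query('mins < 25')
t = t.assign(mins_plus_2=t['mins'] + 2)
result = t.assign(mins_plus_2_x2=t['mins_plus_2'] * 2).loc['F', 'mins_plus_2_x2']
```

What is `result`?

group by pos, max of mins:
     mins
pos      
C      25
D      39
F      20
M      11
filter rows where mins < 25:
     mins
pos      
F      20
M      11
add column mins_plus_2 = t['mins'] + 2:
     mins  mins_plus_2
pos                   
F      20           22
M      11           13
add column mins_plus_2_x2 = t['mins_plus_2'] * 2:
     mins  mins_plus_2  mins_plus_2_x2
pos                                   
F      20           22              44
M      11           13              26
Finally, value at row 'F', column 'mins_plus_2_x2' = 44.

44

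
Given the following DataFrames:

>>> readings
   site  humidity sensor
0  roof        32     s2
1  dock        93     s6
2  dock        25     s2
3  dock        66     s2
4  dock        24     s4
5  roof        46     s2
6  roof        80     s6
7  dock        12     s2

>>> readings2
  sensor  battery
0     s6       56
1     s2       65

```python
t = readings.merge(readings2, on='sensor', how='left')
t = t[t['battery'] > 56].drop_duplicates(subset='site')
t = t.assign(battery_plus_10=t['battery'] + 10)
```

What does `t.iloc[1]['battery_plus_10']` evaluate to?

merge on 'sensor' (how='left') → 8 rows:
   site  humidity sensor  battery
0  roof        32     s2     65.0
1  dock        93     s6     56.0
2  dock        25     s2     65.0
3  dock        66     s2     65.0
4  dock        24     s4      NaN
5  roof        46     s2     65.0
6  roof        80     s6     56.0
7  dock        12     s2     65.0
filter rows where battery > 56:
   site  humidity sensor  battery
0  roof        32     s2     65.0
2  dock        25     s2     65.0
3  dock        66     s2     65.0
5  roof        46     s2     65.0
7  dock        12     s2     65.0
drop duplicate site (keep=first):
   site  humidity sensor  battery
0  roof        32     s2     65.0
2  dock        25     s2     65.0
add column battery_plus_10 = t['battery'] + 10:
   site  humidity sensor  battery  battery_plus_10
0  roof        32     s2     65.0             75.0
2  dock        25     s2     65.0             75.0
So iloc[1]['battery_plus_10'] = 75.0.

75.0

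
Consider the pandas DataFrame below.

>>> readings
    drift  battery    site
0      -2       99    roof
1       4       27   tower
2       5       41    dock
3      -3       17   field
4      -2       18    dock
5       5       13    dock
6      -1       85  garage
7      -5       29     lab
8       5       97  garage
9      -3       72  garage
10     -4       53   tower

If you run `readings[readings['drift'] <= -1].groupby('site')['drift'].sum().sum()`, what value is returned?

filter rows where drift <= -1:
    drift  battery    site
0      -2       99    roof
3      -3       17   field
4      -2       18    dock
6      -1       85  garage
7      -5       29     lab
9      -3       72  garage
10     -4       53   tower
group by site, sum of drift:
site
dock     -2
field    -3
garage   -4
lab      -5
roof     -2
tower    -4
Name: drift, dtype: int64

-20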